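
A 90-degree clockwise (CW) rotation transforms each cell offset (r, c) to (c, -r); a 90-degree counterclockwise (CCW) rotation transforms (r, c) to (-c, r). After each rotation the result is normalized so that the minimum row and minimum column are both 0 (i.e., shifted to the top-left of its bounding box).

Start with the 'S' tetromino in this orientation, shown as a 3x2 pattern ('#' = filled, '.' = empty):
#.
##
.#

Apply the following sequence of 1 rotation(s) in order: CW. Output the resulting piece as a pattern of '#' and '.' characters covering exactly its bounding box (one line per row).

Start:
#.
##
.#
After rotation 1 (CW):
.##
##.

Answer: .##
##.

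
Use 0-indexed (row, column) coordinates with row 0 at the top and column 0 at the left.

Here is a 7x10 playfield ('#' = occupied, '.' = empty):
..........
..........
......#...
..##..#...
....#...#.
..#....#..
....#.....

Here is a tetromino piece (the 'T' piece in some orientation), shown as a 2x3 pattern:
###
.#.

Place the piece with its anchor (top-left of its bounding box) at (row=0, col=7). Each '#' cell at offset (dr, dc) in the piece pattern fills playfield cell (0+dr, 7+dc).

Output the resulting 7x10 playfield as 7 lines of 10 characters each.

Fill (0+0,7+0) = (0,7)
Fill (0+0,7+1) = (0,8)
Fill (0+0,7+2) = (0,9)
Fill (0+1,7+1) = (1,8)

Answer: .......###
........#.
......#...
..##..#...
....#...#.
..#....#..
....#.....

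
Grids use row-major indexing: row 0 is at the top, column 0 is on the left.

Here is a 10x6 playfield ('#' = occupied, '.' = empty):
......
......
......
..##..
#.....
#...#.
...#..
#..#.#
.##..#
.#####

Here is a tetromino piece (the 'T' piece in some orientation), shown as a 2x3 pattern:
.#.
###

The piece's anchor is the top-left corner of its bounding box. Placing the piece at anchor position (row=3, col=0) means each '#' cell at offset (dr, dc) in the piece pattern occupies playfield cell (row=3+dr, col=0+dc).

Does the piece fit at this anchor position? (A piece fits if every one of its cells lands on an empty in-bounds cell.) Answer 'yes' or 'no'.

Answer: no

Derivation:
Check each piece cell at anchor (3, 0):
  offset (0,1) -> (3,1): empty -> OK
  offset (1,0) -> (4,0): occupied ('#') -> FAIL
  offset (1,1) -> (4,1): empty -> OK
  offset (1,2) -> (4,2): empty -> OK
All cells valid: no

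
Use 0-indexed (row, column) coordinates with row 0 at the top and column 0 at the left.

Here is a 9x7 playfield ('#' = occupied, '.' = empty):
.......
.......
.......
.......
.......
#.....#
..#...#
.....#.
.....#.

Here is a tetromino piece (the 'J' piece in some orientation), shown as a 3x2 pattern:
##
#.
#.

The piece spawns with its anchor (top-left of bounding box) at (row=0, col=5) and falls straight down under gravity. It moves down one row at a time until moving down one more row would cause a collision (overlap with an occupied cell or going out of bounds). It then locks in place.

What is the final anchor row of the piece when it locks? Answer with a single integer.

Spawn at (row=0, col=5). Try each row:
  row 0: fits
  row 1: fits
  row 2: fits
  row 3: fits
  row 4: fits
  row 5: blocked -> lock at row 4

Answer: 4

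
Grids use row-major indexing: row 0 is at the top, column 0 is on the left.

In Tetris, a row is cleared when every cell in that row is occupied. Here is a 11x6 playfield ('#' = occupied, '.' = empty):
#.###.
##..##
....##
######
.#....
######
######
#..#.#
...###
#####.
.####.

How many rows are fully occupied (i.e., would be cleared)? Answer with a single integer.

Check each row:
  row 0: 2 empty cells -> not full
  row 1: 2 empty cells -> not full
  row 2: 4 empty cells -> not full
  row 3: 0 empty cells -> FULL (clear)
  row 4: 5 empty cells -> not full
  row 5: 0 empty cells -> FULL (clear)
  row 6: 0 empty cells -> FULL (clear)
  row 7: 3 empty cells -> not full
  row 8: 3 empty cells -> not full
  row 9: 1 empty cell -> not full
  row 10: 2 empty cells -> not full
Total rows cleared: 3

Answer: 3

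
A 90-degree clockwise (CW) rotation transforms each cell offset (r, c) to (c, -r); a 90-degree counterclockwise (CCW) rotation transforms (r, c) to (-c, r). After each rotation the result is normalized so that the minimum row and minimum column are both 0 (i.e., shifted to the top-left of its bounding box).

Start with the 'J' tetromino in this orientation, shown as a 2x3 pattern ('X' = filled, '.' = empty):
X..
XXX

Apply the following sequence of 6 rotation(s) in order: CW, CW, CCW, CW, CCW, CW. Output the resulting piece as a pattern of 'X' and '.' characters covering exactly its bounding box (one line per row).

Answer: XXX
..X

Derivation:
Start:
X..
XXX
After rotation 1 (CW):
XX
X.
X.
After rotation 2 (CW):
XXX
..X
After rotation 3 (CCW):
XX
X.
X.
After rotation 4 (CW):
XXX
..X
After rotation 5 (CCW):
XX
X.
X.
After rotation 6 (CW):
XXX
..X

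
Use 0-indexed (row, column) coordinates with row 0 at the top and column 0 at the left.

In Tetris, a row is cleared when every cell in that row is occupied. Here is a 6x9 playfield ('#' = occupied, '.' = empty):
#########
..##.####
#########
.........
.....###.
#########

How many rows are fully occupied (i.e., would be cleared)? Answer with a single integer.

Check each row:
  row 0: 0 empty cells -> FULL (clear)
  row 1: 3 empty cells -> not full
  row 2: 0 empty cells -> FULL (clear)
  row 3: 9 empty cells -> not full
  row 4: 6 empty cells -> not full
  row 5: 0 empty cells -> FULL (clear)
Total rows cleared: 3

Answer: 3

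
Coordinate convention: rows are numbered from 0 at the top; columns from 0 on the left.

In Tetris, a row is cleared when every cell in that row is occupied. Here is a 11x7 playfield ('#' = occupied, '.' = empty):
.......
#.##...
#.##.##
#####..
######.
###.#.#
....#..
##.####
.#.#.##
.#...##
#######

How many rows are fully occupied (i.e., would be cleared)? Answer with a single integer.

Check each row:
  row 0: 7 empty cells -> not full
  row 1: 4 empty cells -> not full
  row 2: 2 empty cells -> not full
  row 3: 2 empty cells -> not full
  row 4: 1 empty cell -> not full
  row 5: 2 empty cells -> not full
  row 6: 6 empty cells -> not full
  row 7: 1 empty cell -> not full
  row 8: 3 empty cells -> not full
  row 9: 4 empty cells -> not full
  row 10: 0 empty cells -> FULL (clear)
Total rows cleared: 1

Answer: 1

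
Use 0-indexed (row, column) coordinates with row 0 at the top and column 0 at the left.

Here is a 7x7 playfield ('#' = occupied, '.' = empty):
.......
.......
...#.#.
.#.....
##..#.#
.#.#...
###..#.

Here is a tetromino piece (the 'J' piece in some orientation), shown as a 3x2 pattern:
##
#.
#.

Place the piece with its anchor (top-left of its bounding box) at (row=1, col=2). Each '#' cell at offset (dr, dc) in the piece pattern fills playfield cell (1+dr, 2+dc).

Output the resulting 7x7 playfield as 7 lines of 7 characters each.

Answer: .......
..##...
..##.#.
.##....
##..#.#
.#.#...
###..#.

Derivation:
Fill (1+0,2+0) = (1,2)
Fill (1+0,2+1) = (1,3)
Fill (1+1,2+0) = (2,2)
Fill (1+2,2+0) = (3,2)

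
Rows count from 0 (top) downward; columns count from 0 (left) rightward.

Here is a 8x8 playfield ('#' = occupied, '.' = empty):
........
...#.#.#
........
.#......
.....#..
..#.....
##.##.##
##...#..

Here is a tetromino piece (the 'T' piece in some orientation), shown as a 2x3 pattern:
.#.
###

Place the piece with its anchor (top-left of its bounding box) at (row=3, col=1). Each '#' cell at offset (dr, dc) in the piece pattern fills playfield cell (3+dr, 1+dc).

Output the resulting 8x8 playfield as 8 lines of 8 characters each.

Answer: ........
...#.#.#
........
.##.....
.###.#..
..#.....
##.##.##
##...#..

Derivation:
Fill (3+0,1+1) = (3,2)
Fill (3+1,1+0) = (4,1)
Fill (3+1,1+1) = (4,2)
Fill (3+1,1+2) = (4,3)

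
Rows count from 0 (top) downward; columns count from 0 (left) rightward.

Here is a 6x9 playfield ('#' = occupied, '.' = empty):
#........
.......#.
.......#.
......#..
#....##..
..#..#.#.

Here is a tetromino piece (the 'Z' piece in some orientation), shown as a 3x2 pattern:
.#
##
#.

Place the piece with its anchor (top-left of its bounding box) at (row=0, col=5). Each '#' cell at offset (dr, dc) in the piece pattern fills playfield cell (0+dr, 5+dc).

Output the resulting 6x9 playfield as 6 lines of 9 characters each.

Answer: #.....#..
.....###.
.....#.#.
......#..
#....##..
..#..#.#.

Derivation:
Fill (0+0,5+1) = (0,6)
Fill (0+1,5+0) = (1,5)
Fill (0+1,5+1) = (1,6)
Fill (0+2,5+0) = (2,5)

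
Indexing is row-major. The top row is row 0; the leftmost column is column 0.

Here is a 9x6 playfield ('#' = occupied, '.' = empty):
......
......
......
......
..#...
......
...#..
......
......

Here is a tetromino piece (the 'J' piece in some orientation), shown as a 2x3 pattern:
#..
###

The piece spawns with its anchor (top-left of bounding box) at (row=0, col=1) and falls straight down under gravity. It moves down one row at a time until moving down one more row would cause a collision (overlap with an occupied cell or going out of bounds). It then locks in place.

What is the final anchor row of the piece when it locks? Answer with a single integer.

Spawn at (row=0, col=1). Try each row:
  row 0: fits
  row 1: fits
  row 2: fits
  row 3: blocked -> lock at row 2

Answer: 2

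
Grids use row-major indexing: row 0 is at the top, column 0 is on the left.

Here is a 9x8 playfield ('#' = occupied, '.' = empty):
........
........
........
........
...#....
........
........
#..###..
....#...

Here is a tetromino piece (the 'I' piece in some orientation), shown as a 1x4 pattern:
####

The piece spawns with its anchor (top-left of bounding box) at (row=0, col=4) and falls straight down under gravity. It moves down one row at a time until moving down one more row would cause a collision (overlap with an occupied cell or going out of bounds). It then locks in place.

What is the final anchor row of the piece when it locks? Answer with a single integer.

Spawn at (row=0, col=4). Try each row:
  row 0: fits
  row 1: fits
  row 2: fits
  row 3: fits
  row 4: fits
  row 5: fits
  row 6: fits
  row 7: blocked -> lock at row 6

Answer: 6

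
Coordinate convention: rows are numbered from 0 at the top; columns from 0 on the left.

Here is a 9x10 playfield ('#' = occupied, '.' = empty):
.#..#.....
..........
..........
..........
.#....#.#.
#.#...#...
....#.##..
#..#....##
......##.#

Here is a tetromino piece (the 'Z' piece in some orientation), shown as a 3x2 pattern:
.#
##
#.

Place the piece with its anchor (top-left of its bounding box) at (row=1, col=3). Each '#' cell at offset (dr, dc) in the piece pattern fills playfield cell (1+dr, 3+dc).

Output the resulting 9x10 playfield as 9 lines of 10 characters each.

Fill (1+0,3+1) = (1,4)
Fill (1+1,3+0) = (2,3)
Fill (1+1,3+1) = (2,4)
Fill (1+2,3+0) = (3,3)

Answer: .#..#.....
....#.....
...##.....
...#......
.#....#.#.
#.#...#...
....#.##..
#..#....##
......##.#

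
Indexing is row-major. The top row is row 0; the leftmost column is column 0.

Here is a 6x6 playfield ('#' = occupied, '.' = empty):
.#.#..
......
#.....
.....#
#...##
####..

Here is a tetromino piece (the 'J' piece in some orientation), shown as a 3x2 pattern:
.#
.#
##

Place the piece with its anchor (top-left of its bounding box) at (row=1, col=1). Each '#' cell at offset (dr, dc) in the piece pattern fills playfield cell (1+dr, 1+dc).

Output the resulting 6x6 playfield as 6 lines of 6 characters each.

Answer: .#.#..
..#...
#.#...
.##..#
#...##
####..

Derivation:
Fill (1+0,1+1) = (1,2)
Fill (1+1,1+1) = (2,2)
Fill (1+2,1+0) = (3,1)
Fill (1+2,1+1) = (3,2)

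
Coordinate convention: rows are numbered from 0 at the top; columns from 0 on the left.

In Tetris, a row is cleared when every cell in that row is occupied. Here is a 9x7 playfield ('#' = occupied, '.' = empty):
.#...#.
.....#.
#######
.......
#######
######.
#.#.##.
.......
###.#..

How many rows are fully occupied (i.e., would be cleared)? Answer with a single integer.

Check each row:
  row 0: 5 empty cells -> not full
  row 1: 6 empty cells -> not full
  row 2: 0 empty cells -> FULL (clear)
  row 3: 7 empty cells -> not full
  row 4: 0 empty cells -> FULL (clear)
  row 5: 1 empty cell -> not full
  row 6: 3 empty cells -> not full
  row 7: 7 empty cells -> not full
  row 8: 3 empty cells -> not full
Total rows cleared: 2

Answer: 2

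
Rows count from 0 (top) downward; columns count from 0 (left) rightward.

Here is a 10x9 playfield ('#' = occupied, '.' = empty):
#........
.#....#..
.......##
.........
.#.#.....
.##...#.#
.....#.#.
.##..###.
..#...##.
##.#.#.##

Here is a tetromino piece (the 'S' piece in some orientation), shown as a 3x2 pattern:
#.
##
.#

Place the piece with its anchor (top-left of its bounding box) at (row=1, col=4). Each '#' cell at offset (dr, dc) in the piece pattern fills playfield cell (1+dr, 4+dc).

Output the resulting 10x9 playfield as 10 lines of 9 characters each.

Answer: #........
.#..#.#..
....##.##
.....#...
.#.#.....
.##...#.#
.....#.#.
.##..###.
..#...##.
##.#.#.##

Derivation:
Fill (1+0,4+0) = (1,4)
Fill (1+1,4+0) = (2,4)
Fill (1+1,4+1) = (2,5)
Fill (1+2,4+1) = (3,5)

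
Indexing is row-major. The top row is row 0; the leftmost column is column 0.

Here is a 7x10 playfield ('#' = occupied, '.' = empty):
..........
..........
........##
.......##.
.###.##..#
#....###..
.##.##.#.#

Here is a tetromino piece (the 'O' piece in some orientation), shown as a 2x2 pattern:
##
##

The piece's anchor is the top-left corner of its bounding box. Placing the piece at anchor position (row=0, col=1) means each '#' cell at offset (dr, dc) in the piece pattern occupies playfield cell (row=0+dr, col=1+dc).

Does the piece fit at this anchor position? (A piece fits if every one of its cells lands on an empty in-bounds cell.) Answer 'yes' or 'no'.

Answer: yes

Derivation:
Check each piece cell at anchor (0, 1):
  offset (0,0) -> (0,1): empty -> OK
  offset (0,1) -> (0,2): empty -> OK
  offset (1,0) -> (1,1): empty -> OK
  offset (1,1) -> (1,2): empty -> OK
All cells valid: yes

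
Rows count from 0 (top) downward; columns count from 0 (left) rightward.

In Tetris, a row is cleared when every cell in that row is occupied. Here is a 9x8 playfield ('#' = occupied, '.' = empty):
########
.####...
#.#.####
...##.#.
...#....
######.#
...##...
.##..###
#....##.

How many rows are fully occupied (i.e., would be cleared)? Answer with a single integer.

Answer: 1

Derivation:
Check each row:
  row 0: 0 empty cells -> FULL (clear)
  row 1: 4 empty cells -> not full
  row 2: 2 empty cells -> not full
  row 3: 5 empty cells -> not full
  row 4: 7 empty cells -> not full
  row 5: 1 empty cell -> not full
  row 6: 6 empty cells -> not full
  row 7: 3 empty cells -> not full
  row 8: 5 empty cells -> not full
Total rows cleared: 1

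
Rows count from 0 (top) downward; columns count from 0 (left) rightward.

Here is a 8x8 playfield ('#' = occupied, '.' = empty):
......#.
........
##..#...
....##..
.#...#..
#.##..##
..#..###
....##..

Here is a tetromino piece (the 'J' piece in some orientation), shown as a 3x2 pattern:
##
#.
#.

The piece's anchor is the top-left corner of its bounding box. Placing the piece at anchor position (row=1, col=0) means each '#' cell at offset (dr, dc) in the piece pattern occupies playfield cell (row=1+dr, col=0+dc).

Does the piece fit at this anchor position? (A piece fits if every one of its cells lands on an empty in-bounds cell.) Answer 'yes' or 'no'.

Answer: no

Derivation:
Check each piece cell at anchor (1, 0):
  offset (0,0) -> (1,0): empty -> OK
  offset (0,1) -> (1,1): empty -> OK
  offset (1,0) -> (2,0): occupied ('#') -> FAIL
  offset (2,0) -> (3,0): empty -> OK
All cells valid: no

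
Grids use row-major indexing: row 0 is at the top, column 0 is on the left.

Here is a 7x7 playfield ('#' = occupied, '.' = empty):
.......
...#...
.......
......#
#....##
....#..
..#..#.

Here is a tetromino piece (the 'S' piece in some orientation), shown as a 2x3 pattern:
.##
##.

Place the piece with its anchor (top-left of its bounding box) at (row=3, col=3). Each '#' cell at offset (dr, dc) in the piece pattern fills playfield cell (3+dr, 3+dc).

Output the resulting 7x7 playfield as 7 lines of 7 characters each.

Fill (3+0,3+1) = (3,4)
Fill (3+0,3+2) = (3,5)
Fill (3+1,3+0) = (4,3)
Fill (3+1,3+1) = (4,4)

Answer: .......
...#...
.......
....###
#..####
....#..
..#..#.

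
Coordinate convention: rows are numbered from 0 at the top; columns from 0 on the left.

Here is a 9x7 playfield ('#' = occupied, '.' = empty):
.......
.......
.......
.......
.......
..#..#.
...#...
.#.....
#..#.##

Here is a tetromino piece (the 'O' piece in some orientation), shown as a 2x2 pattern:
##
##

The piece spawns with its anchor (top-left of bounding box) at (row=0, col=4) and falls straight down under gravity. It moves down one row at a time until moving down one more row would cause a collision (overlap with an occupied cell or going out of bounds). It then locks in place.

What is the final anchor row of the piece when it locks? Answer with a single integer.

Spawn at (row=0, col=4). Try each row:
  row 0: fits
  row 1: fits
  row 2: fits
  row 3: fits
  row 4: blocked -> lock at row 3

Answer: 3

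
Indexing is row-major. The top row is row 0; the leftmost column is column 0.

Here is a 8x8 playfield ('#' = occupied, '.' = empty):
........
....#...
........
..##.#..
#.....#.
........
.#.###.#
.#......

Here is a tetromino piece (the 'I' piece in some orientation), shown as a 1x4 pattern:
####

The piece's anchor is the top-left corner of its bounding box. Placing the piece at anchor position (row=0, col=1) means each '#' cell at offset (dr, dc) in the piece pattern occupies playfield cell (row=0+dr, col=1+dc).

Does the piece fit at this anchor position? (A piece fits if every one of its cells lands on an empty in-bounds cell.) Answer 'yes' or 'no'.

Answer: yes

Derivation:
Check each piece cell at anchor (0, 1):
  offset (0,0) -> (0,1): empty -> OK
  offset (0,1) -> (0,2): empty -> OK
  offset (0,2) -> (0,3): empty -> OK
  offset (0,3) -> (0,4): empty -> OK
All cells valid: yes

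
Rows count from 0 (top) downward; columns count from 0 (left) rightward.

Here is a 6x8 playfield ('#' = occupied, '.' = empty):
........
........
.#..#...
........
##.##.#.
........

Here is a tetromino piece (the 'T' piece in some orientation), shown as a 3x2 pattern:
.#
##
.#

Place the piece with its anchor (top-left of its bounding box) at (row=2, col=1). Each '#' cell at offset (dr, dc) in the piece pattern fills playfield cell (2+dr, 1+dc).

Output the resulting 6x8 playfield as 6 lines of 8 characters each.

Fill (2+0,1+1) = (2,2)
Fill (2+1,1+0) = (3,1)
Fill (2+1,1+1) = (3,2)
Fill (2+2,1+1) = (4,2)

Answer: ........
........
.##.#...
.##.....
#####.#.
........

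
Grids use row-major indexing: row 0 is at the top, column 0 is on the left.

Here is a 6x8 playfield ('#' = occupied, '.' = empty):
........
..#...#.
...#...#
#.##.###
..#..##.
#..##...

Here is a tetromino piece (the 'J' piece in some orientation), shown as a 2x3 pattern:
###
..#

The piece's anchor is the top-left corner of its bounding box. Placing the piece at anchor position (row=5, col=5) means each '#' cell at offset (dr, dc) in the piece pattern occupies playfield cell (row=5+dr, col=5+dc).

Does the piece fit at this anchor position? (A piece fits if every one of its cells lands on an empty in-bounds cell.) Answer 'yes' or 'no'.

Answer: no

Derivation:
Check each piece cell at anchor (5, 5):
  offset (0,0) -> (5,5): empty -> OK
  offset (0,1) -> (5,6): empty -> OK
  offset (0,2) -> (5,7): empty -> OK
  offset (1,2) -> (6,7): out of bounds -> FAIL
All cells valid: no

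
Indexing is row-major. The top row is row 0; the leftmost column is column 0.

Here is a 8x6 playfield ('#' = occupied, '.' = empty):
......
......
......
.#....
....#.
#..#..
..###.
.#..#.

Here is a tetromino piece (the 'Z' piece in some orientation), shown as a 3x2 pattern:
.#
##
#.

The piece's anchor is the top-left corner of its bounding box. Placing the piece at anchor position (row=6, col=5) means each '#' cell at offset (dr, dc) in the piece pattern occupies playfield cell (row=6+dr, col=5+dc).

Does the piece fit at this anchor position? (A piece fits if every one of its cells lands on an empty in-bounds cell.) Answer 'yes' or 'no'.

Check each piece cell at anchor (6, 5):
  offset (0,1) -> (6,6): out of bounds -> FAIL
  offset (1,0) -> (7,5): empty -> OK
  offset (1,1) -> (7,6): out of bounds -> FAIL
  offset (2,0) -> (8,5): out of bounds -> FAIL
All cells valid: no

Answer: no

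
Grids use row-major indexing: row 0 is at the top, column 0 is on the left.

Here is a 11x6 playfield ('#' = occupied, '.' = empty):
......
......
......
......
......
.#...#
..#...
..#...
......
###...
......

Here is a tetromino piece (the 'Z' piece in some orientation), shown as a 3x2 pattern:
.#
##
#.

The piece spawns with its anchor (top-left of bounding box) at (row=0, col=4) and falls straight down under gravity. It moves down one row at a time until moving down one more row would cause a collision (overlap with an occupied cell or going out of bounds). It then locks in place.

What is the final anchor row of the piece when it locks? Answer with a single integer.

Answer: 3

Derivation:
Spawn at (row=0, col=4). Try each row:
  row 0: fits
  row 1: fits
  row 2: fits
  row 3: fits
  row 4: blocked -> lock at row 3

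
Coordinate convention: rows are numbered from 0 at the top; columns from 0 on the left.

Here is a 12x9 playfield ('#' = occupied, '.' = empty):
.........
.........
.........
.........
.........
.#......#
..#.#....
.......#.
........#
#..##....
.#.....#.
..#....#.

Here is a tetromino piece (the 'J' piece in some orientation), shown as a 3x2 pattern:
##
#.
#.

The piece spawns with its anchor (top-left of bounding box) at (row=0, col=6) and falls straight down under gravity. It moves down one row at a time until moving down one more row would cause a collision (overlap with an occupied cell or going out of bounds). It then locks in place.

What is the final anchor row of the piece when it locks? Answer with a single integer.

Answer: 6

Derivation:
Spawn at (row=0, col=6). Try each row:
  row 0: fits
  row 1: fits
  row 2: fits
  row 3: fits
  row 4: fits
  row 5: fits
  row 6: fits
  row 7: blocked -> lock at row 6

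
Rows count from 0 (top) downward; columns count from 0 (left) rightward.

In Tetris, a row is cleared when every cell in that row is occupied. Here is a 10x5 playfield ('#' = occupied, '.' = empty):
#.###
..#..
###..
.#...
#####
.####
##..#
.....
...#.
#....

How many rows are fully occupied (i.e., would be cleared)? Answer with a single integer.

Check each row:
  row 0: 1 empty cell -> not full
  row 1: 4 empty cells -> not full
  row 2: 2 empty cells -> not full
  row 3: 4 empty cells -> not full
  row 4: 0 empty cells -> FULL (clear)
  row 5: 1 empty cell -> not full
  row 6: 2 empty cells -> not full
  row 7: 5 empty cells -> not full
  row 8: 4 empty cells -> not full
  row 9: 4 empty cells -> not full
Total rows cleared: 1

Answer: 1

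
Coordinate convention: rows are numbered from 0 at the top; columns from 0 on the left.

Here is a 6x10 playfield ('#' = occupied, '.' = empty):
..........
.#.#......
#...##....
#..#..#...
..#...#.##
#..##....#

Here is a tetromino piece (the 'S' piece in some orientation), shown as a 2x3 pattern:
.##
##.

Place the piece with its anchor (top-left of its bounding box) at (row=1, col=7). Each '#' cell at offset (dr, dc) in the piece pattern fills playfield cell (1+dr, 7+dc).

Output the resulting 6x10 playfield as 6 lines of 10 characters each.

Fill (1+0,7+1) = (1,8)
Fill (1+0,7+2) = (1,9)
Fill (1+1,7+0) = (2,7)
Fill (1+1,7+1) = (2,8)

Answer: ..........
.#.#....##
#...##.##.
#..#..#...
..#...#.##
#..##....#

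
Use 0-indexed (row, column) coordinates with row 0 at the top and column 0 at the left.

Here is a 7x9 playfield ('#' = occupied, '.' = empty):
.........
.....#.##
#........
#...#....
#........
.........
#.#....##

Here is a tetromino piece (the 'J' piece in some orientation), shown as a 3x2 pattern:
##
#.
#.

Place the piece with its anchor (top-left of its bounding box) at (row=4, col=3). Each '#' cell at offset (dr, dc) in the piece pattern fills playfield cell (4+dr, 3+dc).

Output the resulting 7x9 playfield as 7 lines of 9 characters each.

Fill (4+0,3+0) = (4,3)
Fill (4+0,3+1) = (4,4)
Fill (4+1,3+0) = (5,3)
Fill (4+2,3+0) = (6,3)

Answer: .........
.....#.##
#........
#...#....
#..##....
...#.....
#.##...##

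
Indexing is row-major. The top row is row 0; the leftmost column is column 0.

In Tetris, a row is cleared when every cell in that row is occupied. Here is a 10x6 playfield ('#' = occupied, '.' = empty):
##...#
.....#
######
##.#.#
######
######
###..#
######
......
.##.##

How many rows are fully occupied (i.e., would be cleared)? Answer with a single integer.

Check each row:
  row 0: 3 empty cells -> not full
  row 1: 5 empty cells -> not full
  row 2: 0 empty cells -> FULL (clear)
  row 3: 2 empty cells -> not full
  row 4: 0 empty cells -> FULL (clear)
  row 5: 0 empty cells -> FULL (clear)
  row 6: 2 empty cells -> not full
  row 7: 0 empty cells -> FULL (clear)
  row 8: 6 empty cells -> not full
  row 9: 2 empty cells -> not full
Total rows cleared: 4

Answer: 4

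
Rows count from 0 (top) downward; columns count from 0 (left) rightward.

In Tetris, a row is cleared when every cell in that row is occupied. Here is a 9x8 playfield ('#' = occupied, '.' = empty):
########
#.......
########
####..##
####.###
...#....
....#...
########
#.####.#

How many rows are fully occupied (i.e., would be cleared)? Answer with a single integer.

Check each row:
  row 0: 0 empty cells -> FULL (clear)
  row 1: 7 empty cells -> not full
  row 2: 0 empty cells -> FULL (clear)
  row 3: 2 empty cells -> not full
  row 4: 1 empty cell -> not full
  row 5: 7 empty cells -> not full
  row 6: 7 empty cells -> not full
  row 7: 0 empty cells -> FULL (clear)
  row 8: 2 empty cells -> not full
Total rows cleared: 3

Answer: 3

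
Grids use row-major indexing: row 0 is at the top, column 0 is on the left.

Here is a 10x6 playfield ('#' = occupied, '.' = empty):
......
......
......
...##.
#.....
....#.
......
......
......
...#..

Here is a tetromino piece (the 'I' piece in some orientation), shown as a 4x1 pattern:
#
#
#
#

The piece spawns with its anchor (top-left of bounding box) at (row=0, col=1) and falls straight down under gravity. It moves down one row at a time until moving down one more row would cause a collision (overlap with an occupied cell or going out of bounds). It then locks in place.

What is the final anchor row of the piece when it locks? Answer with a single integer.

Answer: 6

Derivation:
Spawn at (row=0, col=1). Try each row:
  row 0: fits
  row 1: fits
  row 2: fits
  row 3: fits
  row 4: fits
  row 5: fits
  row 6: fits
  row 7: blocked -> lock at row 6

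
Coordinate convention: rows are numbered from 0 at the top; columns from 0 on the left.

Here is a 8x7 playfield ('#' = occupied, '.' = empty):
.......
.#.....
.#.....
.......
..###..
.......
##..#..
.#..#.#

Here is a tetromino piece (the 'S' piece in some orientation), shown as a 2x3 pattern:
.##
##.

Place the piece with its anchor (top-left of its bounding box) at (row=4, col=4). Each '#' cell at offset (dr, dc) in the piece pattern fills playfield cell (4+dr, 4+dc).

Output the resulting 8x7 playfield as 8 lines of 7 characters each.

Answer: .......
.#.....
.#.....
.......
..#####
....##.
##..#..
.#..#.#

Derivation:
Fill (4+0,4+1) = (4,5)
Fill (4+0,4+2) = (4,6)
Fill (4+1,4+0) = (5,4)
Fill (4+1,4+1) = (5,5)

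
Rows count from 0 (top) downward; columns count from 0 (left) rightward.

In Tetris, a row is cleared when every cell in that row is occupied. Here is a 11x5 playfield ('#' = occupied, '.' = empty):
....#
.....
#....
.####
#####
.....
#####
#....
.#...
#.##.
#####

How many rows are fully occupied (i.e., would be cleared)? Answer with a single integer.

Check each row:
  row 0: 4 empty cells -> not full
  row 1: 5 empty cells -> not full
  row 2: 4 empty cells -> not full
  row 3: 1 empty cell -> not full
  row 4: 0 empty cells -> FULL (clear)
  row 5: 5 empty cells -> not full
  row 6: 0 empty cells -> FULL (clear)
  row 7: 4 empty cells -> not full
  row 8: 4 empty cells -> not full
  row 9: 2 empty cells -> not full
  row 10: 0 empty cells -> FULL (clear)
Total rows cleared: 3

Answer: 3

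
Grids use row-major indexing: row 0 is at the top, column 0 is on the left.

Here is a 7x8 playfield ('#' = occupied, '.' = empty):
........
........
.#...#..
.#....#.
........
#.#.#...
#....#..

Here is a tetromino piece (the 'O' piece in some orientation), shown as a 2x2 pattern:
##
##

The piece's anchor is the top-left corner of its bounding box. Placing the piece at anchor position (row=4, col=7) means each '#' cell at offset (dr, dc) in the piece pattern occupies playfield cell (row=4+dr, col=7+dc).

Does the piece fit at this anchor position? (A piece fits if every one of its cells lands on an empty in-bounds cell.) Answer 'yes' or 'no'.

Check each piece cell at anchor (4, 7):
  offset (0,0) -> (4,7): empty -> OK
  offset (0,1) -> (4,8): out of bounds -> FAIL
  offset (1,0) -> (5,7): empty -> OK
  offset (1,1) -> (5,8): out of bounds -> FAIL
All cells valid: no

Answer: no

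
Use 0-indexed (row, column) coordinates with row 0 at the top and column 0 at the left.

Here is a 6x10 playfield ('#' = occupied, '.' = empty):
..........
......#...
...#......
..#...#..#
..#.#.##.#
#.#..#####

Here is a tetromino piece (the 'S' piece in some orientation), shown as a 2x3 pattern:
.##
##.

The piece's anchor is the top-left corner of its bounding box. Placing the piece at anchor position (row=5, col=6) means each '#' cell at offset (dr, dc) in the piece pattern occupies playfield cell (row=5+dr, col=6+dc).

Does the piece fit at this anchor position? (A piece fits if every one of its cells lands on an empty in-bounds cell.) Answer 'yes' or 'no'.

Answer: no

Derivation:
Check each piece cell at anchor (5, 6):
  offset (0,1) -> (5,7): occupied ('#') -> FAIL
  offset (0,2) -> (5,8): occupied ('#') -> FAIL
  offset (1,0) -> (6,6): out of bounds -> FAIL
  offset (1,1) -> (6,7): out of bounds -> FAIL
All cells valid: no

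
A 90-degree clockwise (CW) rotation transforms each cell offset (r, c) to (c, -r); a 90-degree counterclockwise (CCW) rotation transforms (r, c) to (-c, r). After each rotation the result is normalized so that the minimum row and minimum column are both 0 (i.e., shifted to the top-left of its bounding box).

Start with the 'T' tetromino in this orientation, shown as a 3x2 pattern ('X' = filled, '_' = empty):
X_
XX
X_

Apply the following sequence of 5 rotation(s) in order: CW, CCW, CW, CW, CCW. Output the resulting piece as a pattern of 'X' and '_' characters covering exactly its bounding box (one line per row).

Start:
X_
XX
X_
After rotation 1 (CW):
XXX
_X_
After rotation 2 (CCW):
X_
XX
X_
After rotation 3 (CW):
XXX
_X_
After rotation 4 (CW):
_X
XX
_X
After rotation 5 (CCW):
XXX
_X_

Answer: XXX
_X_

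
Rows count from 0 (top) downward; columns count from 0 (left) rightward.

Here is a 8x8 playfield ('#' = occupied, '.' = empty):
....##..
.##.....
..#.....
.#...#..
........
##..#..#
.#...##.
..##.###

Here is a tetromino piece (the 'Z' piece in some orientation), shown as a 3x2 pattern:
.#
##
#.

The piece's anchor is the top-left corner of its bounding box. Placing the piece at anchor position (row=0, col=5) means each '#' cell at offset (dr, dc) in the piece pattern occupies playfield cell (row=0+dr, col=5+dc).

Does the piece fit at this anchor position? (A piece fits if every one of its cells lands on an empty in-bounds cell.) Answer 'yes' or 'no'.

Answer: yes

Derivation:
Check each piece cell at anchor (0, 5):
  offset (0,1) -> (0,6): empty -> OK
  offset (1,0) -> (1,5): empty -> OK
  offset (1,1) -> (1,6): empty -> OK
  offset (2,0) -> (2,5): empty -> OK
All cells valid: yes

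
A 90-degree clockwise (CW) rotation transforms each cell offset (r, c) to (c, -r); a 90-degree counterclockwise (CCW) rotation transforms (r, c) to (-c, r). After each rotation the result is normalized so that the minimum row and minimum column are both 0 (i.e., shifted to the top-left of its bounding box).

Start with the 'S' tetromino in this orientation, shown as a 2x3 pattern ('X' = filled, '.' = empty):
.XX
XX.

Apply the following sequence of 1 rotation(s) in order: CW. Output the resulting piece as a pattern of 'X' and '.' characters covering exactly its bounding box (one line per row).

Start:
.XX
XX.
After rotation 1 (CW):
X.
XX
.X

Answer: X.
XX
.X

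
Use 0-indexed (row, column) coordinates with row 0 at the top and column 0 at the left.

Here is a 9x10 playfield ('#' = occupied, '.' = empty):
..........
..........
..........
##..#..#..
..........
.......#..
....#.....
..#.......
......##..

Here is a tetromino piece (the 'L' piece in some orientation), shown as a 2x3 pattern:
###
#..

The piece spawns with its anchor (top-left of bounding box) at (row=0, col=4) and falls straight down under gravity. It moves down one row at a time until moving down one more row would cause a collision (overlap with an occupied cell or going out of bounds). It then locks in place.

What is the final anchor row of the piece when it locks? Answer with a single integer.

Answer: 1

Derivation:
Spawn at (row=0, col=4). Try each row:
  row 0: fits
  row 1: fits
  row 2: blocked -> lock at row 1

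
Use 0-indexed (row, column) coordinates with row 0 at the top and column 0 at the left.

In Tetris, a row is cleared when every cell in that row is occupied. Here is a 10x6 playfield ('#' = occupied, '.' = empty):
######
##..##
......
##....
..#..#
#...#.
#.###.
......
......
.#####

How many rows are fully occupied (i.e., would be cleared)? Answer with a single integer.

Check each row:
  row 0: 0 empty cells -> FULL (clear)
  row 1: 2 empty cells -> not full
  row 2: 6 empty cells -> not full
  row 3: 4 empty cells -> not full
  row 4: 4 empty cells -> not full
  row 5: 4 empty cells -> not full
  row 6: 2 empty cells -> not full
  row 7: 6 empty cells -> not full
  row 8: 6 empty cells -> not full
  row 9: 1 empty cell -> not full
Total rows cleared: 1

Answer: 1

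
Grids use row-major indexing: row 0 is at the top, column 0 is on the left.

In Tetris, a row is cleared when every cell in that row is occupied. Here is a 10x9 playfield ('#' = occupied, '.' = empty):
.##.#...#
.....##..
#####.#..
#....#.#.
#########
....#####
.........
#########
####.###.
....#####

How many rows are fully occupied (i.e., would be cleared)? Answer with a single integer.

Check each row:
  row 0: 5 empty cells -> not full
  row 1: 7 empty cells -> not full
  row 2: 3 empty cells -> not full
  row 3: 6 empty cells -> not full
  row 4: 0 empty cells -> FULL (clear)
  row 5: 4 empty cells -> not full
  row 6: 9 empty cells -> not full
  row 7: 0 empty cells -> FULL (clear)
  row 8: 2 empty cells -> not full
  row 9: 4 empty cells -> not full
Total rows cleared: 2

Answer: 2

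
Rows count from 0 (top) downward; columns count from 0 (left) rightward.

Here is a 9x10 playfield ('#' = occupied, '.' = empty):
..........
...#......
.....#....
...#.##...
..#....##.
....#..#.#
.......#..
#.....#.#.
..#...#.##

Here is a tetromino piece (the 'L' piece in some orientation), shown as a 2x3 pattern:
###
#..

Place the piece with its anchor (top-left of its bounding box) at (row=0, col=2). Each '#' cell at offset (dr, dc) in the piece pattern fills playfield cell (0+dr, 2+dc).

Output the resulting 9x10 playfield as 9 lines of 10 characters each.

Answer: ..###.....
..##......
.....#....
...#.##...
..#....##.
....#..#.#
.......#..
#.....#.#.
..#...#.##

Derivation:
Fill (0+0,2+0) = (0,2)
Fill (0+0,2+1) = (0,3)
Fill (0+0,2+2) = (0,4)
Fill (0+1,2+0) = (1,2)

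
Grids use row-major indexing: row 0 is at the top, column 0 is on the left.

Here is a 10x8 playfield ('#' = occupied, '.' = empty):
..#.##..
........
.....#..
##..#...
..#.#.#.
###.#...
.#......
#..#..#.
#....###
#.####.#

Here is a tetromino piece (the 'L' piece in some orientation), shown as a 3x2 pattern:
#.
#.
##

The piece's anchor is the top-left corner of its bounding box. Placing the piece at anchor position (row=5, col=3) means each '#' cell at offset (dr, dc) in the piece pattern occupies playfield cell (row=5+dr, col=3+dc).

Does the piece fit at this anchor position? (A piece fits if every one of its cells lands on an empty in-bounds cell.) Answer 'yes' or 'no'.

Answer: no

Derivation:
Check each piece cell at anchor (5, 3):
  offset (0,0) -> (5,3): empty -> OK
  offset (1,0) -> (6,3): empty -> OK
  offset (2,0) -> (7,3): occupied ('#') -> FAIL
  offset (2,1) -> (7,4): empty -> OK
All cells valid: no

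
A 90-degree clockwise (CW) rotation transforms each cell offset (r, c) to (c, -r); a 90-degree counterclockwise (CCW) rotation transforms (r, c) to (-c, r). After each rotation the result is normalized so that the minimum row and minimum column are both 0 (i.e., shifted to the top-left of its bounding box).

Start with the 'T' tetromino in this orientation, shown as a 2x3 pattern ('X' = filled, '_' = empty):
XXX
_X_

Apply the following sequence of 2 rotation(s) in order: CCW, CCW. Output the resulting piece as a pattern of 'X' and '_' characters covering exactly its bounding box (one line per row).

Answer: _X_
XXX

Derivation:
Start:
XXX
_X_
After rotation 1 (CCW):
X_
XX
X_
After rotation 2 (CCW):
_X_
XXX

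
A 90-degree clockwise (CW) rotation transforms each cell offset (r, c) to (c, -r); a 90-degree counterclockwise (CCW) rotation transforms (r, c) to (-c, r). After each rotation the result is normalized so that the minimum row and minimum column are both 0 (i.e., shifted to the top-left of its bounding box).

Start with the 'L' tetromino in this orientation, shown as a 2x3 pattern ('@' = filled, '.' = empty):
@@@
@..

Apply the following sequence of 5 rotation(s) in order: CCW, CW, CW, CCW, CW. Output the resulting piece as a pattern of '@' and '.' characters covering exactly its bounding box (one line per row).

Start:
@@@
@..
After rotation 1 (CCW):
@.
@.
@@
After rotation 2 (CW):
@@@
@..
After rotation 3 (CW):
@@
.@
.@
After rotation 4 (CCW):
@@@
@..
After rotation 5 (CW):
@@
.@
.@

Answer: @@
.@
.@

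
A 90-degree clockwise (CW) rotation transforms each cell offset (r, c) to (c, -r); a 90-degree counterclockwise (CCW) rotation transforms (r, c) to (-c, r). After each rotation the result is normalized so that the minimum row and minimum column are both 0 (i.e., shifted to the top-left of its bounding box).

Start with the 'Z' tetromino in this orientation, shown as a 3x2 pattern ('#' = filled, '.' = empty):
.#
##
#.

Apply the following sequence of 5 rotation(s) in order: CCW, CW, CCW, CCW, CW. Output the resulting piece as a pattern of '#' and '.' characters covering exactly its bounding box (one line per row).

Start:
.#
##
#.
After rotation 1 (CCW):
##.
.##
After rotation 2 (CW):
.#
##
#.
After rotation 3 (CCW):
##.
.##
After rotation 4 (CCW):
.#
##
#.
After rotation 5 (CW):
##.
.##

Answer: ##.
.##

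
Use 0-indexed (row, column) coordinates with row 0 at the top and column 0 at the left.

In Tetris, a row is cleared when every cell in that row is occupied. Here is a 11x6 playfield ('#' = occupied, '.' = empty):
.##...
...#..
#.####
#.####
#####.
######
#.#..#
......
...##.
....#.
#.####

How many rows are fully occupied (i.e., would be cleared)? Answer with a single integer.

Check each row:
  row 0: 4 empty cells -> not full
  row 1: 5 empty cells -> not full
  row 2: 1 empty cell -> not full
  row 3: 1 empty cell -> not full
  row 4: 1 empty cell -> not full
  row 5: 0 empty cells -> FULL (clear)
  row 6: 3 empty cells -> not full
  row 7: 6 empty cells -> not full
  row 8: 4 empty cells -> not full
  row 9: 5 empty cells -> not full
  row 10: 1 empty cell -> not full
Total rows cleared: 1

Answer: 1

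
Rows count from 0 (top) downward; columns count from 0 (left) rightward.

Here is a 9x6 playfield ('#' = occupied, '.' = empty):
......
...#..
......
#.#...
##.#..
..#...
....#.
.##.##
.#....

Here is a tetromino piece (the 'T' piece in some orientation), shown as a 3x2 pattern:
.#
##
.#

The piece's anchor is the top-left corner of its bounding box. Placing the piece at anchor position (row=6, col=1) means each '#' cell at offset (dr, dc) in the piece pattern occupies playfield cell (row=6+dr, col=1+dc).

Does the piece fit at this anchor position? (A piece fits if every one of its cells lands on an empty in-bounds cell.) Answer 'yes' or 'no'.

Check each piece cell at anchor (6, 1):
  offset (0,1) -> (6,2): empty -> OK
  offset (1,0) -> (7,1): occupied ('#') -> FAIL
  offset (1,1) -> (7,2): occupied ('#') -> FAIL
  offset (2,1) -> (8,2): empty -> OK
All cells valid: no

Answer: no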